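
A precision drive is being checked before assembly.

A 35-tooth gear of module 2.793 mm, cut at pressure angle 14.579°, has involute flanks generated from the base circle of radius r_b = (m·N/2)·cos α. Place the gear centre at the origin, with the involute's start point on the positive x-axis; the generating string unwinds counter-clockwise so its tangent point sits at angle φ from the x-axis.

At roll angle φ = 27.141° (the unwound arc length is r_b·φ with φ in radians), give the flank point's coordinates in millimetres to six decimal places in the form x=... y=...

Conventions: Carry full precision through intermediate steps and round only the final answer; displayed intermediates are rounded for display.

x=52.316958 y=1.638729

single-mesh involute tooth geometry (35T wheel at module 2.793)
pitch radius r_p = m·N/2 = 2.793·35/2 = 48.877500
base radius r_b = r_p·cos α = 48.877500·cos 14.579° = 47.303718
roll angle φ = 27.141° = 0.47369981 rad
x = r_b·(cos φ + φ·sin φ) = 52.316958
y = r_b·(sin φ − φ·cos φ) = 1.638729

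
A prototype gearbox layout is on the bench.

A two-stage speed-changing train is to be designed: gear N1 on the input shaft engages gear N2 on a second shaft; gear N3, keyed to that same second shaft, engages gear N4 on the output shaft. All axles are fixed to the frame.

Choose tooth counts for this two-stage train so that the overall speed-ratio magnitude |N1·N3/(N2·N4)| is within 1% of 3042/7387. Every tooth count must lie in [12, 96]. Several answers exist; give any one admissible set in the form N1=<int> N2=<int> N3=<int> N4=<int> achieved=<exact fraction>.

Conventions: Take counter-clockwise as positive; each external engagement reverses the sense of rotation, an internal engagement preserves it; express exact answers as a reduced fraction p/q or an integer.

2-stage fixed-axis compound train for ratio 3042/7387
target = 3042/7387 in lowest terms: an exact hit needs N1·N3 = k·3042 and N2·N4 = k·7387 for one integer k, every count in [12, 96]; additionally prefer no 1:1 stage (N1 ≠ N2, N3 ≠ N4)
k = 1: N1·N3 = 3042 = 39·78, N2·N4 = 7387 = 83·89
achieved = 39·78/(83·89) = 3042/7387; |achieved − target| = 0 ≤ 1521/369350 ✓

N1=39 N2=83 N3=78 N4=89 achieved=3042/7387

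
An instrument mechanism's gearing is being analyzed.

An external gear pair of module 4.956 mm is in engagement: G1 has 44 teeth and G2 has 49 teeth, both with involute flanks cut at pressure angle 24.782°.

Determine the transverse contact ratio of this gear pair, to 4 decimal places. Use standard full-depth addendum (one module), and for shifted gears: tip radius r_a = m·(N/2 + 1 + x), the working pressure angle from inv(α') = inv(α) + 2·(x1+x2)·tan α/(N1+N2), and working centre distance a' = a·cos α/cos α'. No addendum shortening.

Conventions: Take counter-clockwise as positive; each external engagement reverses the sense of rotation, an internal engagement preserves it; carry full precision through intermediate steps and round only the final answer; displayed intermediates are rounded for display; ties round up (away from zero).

recognized (one external pair, fixed centres): single-mesh tooth geometry, m = 4.956, N1 = 44, N2 = 49
base radii: r_b1 = 98.991157, r_b2 = 110.240152
tip radii: r_a1 = 113.988000, r_a2 = 126.378000
no profile shift: α' = α, a' = a
action lengths: √(r_a1²−r_b1²) = 56.515617, √(r_a2²−r_b2²) = 61.794076
base pitch p_b = π·m·cos α = 14.135904
CR = (56.515617 + 61.794076 − 230.454000·sin 24.78200°)/14.135904 = 1.535877
contact ratio ≈ 1.5359

1.5359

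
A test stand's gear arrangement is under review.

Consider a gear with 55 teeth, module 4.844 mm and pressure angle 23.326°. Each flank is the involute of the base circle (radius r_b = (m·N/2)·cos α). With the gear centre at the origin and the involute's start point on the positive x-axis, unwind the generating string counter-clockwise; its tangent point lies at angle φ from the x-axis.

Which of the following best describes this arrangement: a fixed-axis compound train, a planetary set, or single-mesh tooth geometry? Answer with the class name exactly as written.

single-mesh tooth geometry

class = single-mesh tooth geometry [base-circle involute, m = 4.844, 55T]
classification: single-mesh tooth geometry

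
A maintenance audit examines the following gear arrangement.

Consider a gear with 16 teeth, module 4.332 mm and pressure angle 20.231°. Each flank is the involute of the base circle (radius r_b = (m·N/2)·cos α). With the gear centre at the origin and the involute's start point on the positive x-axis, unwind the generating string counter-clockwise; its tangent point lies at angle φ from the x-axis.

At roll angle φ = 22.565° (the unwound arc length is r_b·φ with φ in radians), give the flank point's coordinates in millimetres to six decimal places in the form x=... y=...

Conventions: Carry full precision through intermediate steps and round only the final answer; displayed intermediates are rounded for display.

x=34.942832 y=0.651912

class = single-mesh tooth geometry [base-circle involute, m = 4.332, 16T]
pitch radius r_p = m·N/2 = 4.332·16/2 = 34.656000
base radius r_b = r_p·cos α = 34.656000·cos 20.231° = 32.517935
roll angle φ = 22.565° = 0.39383355 rad
x = r_b·(cos φ + φ·sin φ) = 34.942832
y = r_b·(sin φ − φ·cos φ) = 0.651912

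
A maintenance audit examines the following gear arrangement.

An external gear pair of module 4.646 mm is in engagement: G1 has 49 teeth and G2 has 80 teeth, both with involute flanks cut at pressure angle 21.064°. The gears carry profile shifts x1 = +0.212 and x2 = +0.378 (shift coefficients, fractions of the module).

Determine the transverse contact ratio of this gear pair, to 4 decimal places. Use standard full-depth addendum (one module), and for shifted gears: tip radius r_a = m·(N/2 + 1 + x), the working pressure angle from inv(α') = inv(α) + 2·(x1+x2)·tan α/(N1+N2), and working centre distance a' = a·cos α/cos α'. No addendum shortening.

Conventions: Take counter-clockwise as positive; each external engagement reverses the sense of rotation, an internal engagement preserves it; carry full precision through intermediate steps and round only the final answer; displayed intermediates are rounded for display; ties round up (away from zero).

1.6671

recognized (one external pair, fixed centres): single-mesh tooth geometry, m = 4.646, N1 = 49, N2 = 80
base radii: r_b1 = 106.221028, r_b2 = 173.422086
tip radii: r_a1 = 119.457952, r_a2 = 192.242188
inv(α') = inv(21.064°) + 2·(+0.212+0.378)·tan α/(49+80) = 0.02103308  ⇒  α' = 22.33795°
a' = a·cos α / cos α' = 299.6670·cos 21.064°/cos 22.33795° = 302.330541
action lengths: √(r_a1²−r_b1²) = 54.656157, √(r_a2²−r_b2²) = 82.956849
base pitch p_b = π·m·cos α = 13.620539
CR = (54.656157 + 82.956849 − 302.330541·sin 22.33795°)/13.620539 = 1.667085
contact ratio ≈ 1.6671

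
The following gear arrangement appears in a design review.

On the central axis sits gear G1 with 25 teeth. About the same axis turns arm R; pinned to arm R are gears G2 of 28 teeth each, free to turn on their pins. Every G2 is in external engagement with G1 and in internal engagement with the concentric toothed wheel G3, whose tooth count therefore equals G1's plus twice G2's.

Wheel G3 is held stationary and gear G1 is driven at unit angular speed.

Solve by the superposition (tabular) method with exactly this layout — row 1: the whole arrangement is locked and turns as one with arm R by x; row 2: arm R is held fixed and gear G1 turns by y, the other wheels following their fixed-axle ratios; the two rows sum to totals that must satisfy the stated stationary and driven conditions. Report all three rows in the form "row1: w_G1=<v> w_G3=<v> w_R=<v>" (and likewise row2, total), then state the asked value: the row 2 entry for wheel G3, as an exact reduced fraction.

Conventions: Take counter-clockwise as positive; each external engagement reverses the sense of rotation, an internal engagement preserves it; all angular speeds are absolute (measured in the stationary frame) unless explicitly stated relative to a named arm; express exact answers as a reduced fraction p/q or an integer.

row1: w_G1=25/106 w_G3=25/106 w_R=25/106
row2: w_G1=81/106 w_G3=-25/106 w_R=0
total: w_G1=1 w_G3=0 w_R=25/106
asked value: -25/106

planetary set (25T centre, 28T on arm, 81T internal) — Willis relation
superposition row 1 [locked train]: every member turns x
row 2: sun turns y, ring = −(25/81)·y, arm 0
boundary: total ω_ring = x − (25/81)·y = 0 and total ω_sun = x + y = 1  ⇒  y = 81/106, x = 25/106
row 2 ring = −(25/81)·81/106 = -25/106
totals (row 1 + row 2): sun 25/106 + 81/106 = 1, ring 25/106 + (-25/106) = 0, arm 25/106 + 0 = 25/106
asked cell (row2, ring) = -25/106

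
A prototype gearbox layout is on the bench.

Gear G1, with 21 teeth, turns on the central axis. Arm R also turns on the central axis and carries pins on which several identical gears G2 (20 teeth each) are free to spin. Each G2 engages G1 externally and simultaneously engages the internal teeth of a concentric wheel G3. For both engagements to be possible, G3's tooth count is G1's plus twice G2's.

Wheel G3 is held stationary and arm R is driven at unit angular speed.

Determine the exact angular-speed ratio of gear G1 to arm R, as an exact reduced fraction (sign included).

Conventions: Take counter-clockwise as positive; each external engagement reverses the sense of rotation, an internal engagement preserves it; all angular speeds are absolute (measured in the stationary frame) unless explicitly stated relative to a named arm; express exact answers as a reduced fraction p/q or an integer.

82/21

planetary set (21T centre, 20T on arm, 61T internal) — Willis relation
ring teeth: 21 + 2·20 = 61
21(ω_sun−ω_arm) = −61(ω_ring−ω_arm),  ω_ring = 0, ω_arm = 1
ω_sun = 1 − (61/21)(0−1) = 82/21
ω_out/ω_in = 82/21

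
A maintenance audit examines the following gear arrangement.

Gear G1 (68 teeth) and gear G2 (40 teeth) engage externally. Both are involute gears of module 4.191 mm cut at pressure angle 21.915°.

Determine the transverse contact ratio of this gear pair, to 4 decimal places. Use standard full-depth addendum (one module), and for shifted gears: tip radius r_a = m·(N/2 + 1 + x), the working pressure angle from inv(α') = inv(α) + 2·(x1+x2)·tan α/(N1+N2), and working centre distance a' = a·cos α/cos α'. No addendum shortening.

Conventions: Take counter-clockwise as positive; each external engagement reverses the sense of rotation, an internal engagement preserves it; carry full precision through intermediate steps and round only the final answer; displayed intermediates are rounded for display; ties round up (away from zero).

topology: single-mesh involute geometry — m = 4.191, 68T/40T pair
base radii: r_b1 = 132.197180, r_b2 = 77.763047
tip radii: r_a1 = 146.685000, r_a2 = 88.011000
no profile shift: α' = α, a' = a
action lengths: √(r_a1²−r_b1²) = 63.564099, √(r_a2²−r_b2²) = 41.217043
base pitch p_b = π·m·cos α = 12.214991
CR = (63.564099 + 41.217043 − 226.314000·sin 21.91500°)/12.214991 = 1.663023
contact ratio ≈ 1.6630

1.6630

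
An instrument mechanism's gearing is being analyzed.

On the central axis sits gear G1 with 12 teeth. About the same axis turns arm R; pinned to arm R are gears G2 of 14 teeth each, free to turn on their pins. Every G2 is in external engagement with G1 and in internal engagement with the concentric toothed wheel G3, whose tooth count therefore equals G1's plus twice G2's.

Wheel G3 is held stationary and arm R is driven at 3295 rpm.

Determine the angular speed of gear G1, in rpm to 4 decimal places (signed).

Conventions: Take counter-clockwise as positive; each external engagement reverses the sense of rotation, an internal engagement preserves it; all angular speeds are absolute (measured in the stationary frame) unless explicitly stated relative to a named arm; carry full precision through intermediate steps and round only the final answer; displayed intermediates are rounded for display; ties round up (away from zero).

class = planetary set [G3 = 12+2·14 = 40; Willis about the carrier]
normalise by the input: solve with ω_arm = 1, then scale by 3295 rpm
ring teeth: 12 + 2·14 = 40
12(ω_sun−ω_arm) = −40(ω_ring−ω_arm),  ω_ring = 0, ω_arm = 1
ω_sun = 1 − (40/12)(0−1) = 13/3
scale: ω_sun = 13/3 × 3295 rpm = +14278.3333 rpm

+14278.3333 rpm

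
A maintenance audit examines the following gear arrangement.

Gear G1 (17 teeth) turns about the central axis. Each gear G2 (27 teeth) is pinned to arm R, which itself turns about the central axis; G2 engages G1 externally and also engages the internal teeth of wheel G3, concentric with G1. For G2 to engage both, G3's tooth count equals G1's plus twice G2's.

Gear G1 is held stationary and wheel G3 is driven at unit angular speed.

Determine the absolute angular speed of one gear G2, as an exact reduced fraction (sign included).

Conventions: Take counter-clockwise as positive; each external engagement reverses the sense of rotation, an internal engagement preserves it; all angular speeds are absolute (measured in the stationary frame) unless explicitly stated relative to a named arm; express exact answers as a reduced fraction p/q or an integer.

71/54

recognized (axles ride arm R): planetary set, 17/27/71 teeth
ring teeth: 17 + 2·27 = 71
17(ω_sun−ω_arm) = −71(ω_ring−ω_arm),  ω_sun = 0, ω_ring = 1
17(0−ω_arm) = −71(1−ω_arm)  ⇒  88·ω_arm = 71  ⇒  ω_arm = 71/88
sun–planet mesh: 17·(0−71/88) = −27·(ω_p−ω_arm)  ⇒  ω_p−ω_arm = 1207/2376
ω_p = 71/88 + 1207/2376 = 71/54
exact speed ratio = 71/54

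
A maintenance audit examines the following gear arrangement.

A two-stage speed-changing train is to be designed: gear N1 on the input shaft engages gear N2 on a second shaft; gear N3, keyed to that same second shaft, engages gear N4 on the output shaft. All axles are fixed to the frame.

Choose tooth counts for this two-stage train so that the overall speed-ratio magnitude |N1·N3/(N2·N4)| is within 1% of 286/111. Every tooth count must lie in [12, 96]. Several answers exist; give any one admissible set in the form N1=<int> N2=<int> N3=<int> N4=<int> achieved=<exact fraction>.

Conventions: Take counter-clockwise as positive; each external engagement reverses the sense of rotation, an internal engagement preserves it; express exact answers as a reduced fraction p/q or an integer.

class = fixed-axis compound train [2-stage, 286/111 wanted]
target = 286/111 in lowest terms: an exact hit needs N1·N3 = k·286 and N2·N4 = k·111 for one integer k, every count in [12, 96]; additionally prefer no 1:1 stage (N1 ≠ N2, N3 ≠ N4)
k = 1…3: no 1:1-free in-range split of k·286 and k·111 into factor pairs; take k = 4
k = 4: N1·N3 = 1144 = 13·88, N2·N4 = 444 = 12·37
achieved = 13·88/(12·37) = 286/111; |achieved − target| = 0 ≤ 143/5550 ✓

N1=13 N2=12 N3=88 N4=37 achieved=286/111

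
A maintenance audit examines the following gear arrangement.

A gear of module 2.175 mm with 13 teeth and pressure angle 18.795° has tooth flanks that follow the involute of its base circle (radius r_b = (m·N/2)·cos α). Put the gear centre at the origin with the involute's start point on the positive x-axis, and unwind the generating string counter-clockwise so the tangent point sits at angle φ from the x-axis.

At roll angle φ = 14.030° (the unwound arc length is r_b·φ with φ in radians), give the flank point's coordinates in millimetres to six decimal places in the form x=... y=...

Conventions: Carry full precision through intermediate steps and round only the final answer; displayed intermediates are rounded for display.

single-mesh involute tooth geometry (13T wheel at module 2.175)
pitch radius r_p = m·N/2 = 2.175·13/2 = 14.137500
base radius r_b = r_p·cos α = 14.137500·cos 18.795° = 13.383651
roll angle φ = 14.030° = 0.24486969 rad
x = r_b·(cos φ + φ·sin φ) = 13.778906
y = r_b·(sin φ − φ·cos φ) = 0.065111

x=13.778906 y=0.065111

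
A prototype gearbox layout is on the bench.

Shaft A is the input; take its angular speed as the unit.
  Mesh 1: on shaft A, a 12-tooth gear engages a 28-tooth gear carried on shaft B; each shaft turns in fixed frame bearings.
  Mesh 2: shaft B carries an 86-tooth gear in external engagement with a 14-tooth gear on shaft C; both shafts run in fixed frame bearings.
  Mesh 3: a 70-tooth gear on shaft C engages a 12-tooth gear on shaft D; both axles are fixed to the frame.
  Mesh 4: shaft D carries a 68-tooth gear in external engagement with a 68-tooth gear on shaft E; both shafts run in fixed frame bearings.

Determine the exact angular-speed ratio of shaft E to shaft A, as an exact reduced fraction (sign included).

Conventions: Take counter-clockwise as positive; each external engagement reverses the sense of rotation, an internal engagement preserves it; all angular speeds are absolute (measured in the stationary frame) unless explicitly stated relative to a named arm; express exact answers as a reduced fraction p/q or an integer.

215/14

class = fixed-axis compound train [4 meshes; 4 ratios multiply, 4 sense flips]
mesh 1 [12T→28T]: running ratio 3/7, sense −
mesh 2 [86T→14T]: running ratio 129/49, sense +
mesh 3 [70T→12T]: running ratio 215/14, sense −
mesh 4 [68T→68T]: running ratio 215/14, sense +
ω_out/ω_in = 215/14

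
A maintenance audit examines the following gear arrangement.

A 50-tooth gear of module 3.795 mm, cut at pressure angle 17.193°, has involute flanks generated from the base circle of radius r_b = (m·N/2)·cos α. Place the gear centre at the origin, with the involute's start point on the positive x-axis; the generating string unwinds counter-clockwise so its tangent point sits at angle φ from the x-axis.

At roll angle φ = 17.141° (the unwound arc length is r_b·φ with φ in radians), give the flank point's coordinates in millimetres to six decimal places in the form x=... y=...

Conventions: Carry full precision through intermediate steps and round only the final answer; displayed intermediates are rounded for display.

x=94.601133 y=0.801725

topology: single-mesh involute geometry — m = 3.795, N = 50
pitch radius r_p = m·N/2 = 3.795·50/2 = 94.875000
base radius r_b = r_p·cos α = 94.875000·cos 17.193° = 90.635462
roll angle φ = 17.141° = 0.29916689 rad
x = r_b·(cos φ + φ·sin φ) = 94.601133
y = r_b·(sin φ − φ·cos φ) = 0.801725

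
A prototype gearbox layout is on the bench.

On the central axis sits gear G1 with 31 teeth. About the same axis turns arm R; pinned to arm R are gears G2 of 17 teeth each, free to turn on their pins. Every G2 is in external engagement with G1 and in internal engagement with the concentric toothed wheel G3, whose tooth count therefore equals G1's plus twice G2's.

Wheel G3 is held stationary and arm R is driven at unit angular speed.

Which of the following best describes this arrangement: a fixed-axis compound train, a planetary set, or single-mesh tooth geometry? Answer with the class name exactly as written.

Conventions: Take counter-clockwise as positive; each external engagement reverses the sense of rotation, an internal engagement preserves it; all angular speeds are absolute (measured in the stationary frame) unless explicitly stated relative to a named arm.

planetary set

topology: planetary set — G1 31T / G2 17T / G3 65T, arm = carrier (Willis)
classification: planetary set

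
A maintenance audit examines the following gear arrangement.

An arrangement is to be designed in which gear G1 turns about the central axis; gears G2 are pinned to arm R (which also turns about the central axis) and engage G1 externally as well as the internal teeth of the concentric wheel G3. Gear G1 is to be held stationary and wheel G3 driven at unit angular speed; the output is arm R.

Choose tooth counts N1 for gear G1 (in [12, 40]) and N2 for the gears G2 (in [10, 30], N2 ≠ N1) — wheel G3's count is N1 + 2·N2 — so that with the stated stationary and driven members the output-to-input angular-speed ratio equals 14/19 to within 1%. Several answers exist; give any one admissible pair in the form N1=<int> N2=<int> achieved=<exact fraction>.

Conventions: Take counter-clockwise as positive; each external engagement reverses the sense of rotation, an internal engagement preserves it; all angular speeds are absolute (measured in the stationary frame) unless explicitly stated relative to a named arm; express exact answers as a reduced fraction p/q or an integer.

N1=20 N2=18 achieved=14/19

planetary set to be sized for 14/19 (Willis relation)
Willis with ω_sun = 0: ω_arm/ω_ring = N3/(N1+N3); set equal to 14/19  ⇒  N3/N1 = (14/19)/(1 − 14/19) = 14/5
N3 = N1 + 2·N2  ⇒  N2/N1 = (N3/N1 − 1)/2 = (14/5 − 1)/2 = 9/10
smallest multiple with N1 ≥ 12 and N2 ≥ 10: k = 2  ⇒  N1 = 2·10 = 20, N2 = 2·9 = 18 (N1 ≤ 40, N2 ≤ 30, N2 ≠ N1 ✓), N3 = 20 + 2·18 = 56
check: N3/(N1+N3) with N1 = 20, N3 = 56 gives 14/19; |achieved − target| = 0 ≤ 7/950 ✓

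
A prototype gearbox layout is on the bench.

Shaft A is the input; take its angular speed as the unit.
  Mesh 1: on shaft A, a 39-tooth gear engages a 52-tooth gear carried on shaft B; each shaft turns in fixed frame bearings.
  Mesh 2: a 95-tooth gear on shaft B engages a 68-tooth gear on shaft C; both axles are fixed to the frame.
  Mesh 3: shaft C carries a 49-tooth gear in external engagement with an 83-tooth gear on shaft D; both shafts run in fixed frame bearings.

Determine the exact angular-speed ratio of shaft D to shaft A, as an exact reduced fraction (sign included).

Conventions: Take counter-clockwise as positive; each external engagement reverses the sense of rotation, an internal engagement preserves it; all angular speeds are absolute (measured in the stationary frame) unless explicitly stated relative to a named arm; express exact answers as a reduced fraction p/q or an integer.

-13965/22576

class = fixed-axis compound train [3 meshes; 3 ratios multiply, 3 sense flips]
mesh 1 [39T→52T]: running ratio 3/4, sense −
mesh 2 [95T→68T]: running ratio 285/272, sense +
mesh 3 [49T→83T]: running ratio 13965/22576, sense −
ω_out/ω_in = -13965/22576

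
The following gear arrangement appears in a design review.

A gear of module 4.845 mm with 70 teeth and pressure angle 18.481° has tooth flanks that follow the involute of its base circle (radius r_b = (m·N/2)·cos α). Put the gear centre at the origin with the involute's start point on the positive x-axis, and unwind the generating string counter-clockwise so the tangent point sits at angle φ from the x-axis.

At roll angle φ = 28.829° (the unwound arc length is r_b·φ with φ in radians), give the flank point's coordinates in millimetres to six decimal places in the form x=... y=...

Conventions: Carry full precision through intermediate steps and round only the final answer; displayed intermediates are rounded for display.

single-mesh involute tooth geometry (70T wheel at module 4.845)
pitch radius r_p = m·N/2 = 4.845·70/2 = 169.575000
base radius r_b = r_p·cos α = 169.575000·cos 18.481° = 160.829818
roll angle φ = 28.829° = 0.50316097 rad
x = r_b·(cos φ + φ·sin φ) = 179.917988
y = r_b·(sin φ − φ·cos φ) = 6.657804

x=179.917988 y=6.657804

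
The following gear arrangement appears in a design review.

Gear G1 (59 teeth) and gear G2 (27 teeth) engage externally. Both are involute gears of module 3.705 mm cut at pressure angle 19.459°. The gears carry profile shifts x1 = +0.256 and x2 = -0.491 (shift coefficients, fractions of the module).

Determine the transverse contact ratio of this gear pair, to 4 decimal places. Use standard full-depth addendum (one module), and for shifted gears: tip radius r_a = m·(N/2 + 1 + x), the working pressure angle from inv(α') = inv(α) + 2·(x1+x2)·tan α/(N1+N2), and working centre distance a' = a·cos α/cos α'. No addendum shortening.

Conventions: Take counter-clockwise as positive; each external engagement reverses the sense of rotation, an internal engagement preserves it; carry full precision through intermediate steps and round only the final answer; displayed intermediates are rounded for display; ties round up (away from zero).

recognized (one external pair, fixed centres): single-mesh tooth geometry, m = 3.705, N1 = 59, N2 = 27
base radii: r_b1 = 103.054440, r_b2 = 47.160506
tip radii: r_a1 = 113.950980, r_a2 = 51.903345
inv(α') = inv(19.459°) + 2·(+0.256-0.491)·tan α/(59+27) = 0.01175894  ⇒  α' = 18.52531°
a' = a·cos α / cos α' = 159.3150·cos 19.459°/cos 18.52531° = 158.423938
action lengths: √(r_a1²−r_b1²) = 48.627239, √(r_a2²−r_b2²) = 21.675882
base pitch p_b = π·m·cos α = 10.974748
CR = (48.627239 + 21.675882 − 158.423938·sin 18.52531°)/10.974748 = 1.819459
contact ratio ≈ 1.8195

1.8195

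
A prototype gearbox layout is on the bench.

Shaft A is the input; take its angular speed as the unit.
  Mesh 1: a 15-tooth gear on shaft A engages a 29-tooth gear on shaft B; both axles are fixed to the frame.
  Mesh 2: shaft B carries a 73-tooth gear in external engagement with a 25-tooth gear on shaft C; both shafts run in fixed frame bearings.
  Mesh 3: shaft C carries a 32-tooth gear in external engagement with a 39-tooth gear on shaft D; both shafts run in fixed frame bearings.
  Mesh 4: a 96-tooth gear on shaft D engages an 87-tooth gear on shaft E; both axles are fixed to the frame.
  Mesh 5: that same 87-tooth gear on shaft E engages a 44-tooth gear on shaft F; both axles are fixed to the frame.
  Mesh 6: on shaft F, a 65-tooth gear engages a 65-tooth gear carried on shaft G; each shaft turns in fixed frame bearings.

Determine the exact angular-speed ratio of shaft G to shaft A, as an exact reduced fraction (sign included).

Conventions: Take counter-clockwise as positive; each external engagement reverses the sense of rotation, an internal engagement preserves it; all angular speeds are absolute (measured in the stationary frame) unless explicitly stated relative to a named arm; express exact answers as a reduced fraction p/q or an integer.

56064/20735

class = fixed-axis compound train [6 meshes; 6 ratios multiply, 6 sense flips]
mesh 1 [15T→29T]: running ratio 15/29, sense −
mesh 2 [73T→25T]: running ratio 219/145, sense +
mesh 3 [32T→39T]: running ratio 2336/1885, sense −
mesh 4 [96T→87T]: running ratio 74752/54665, sense +
mesh 5 [87T→44T]: running ratio 56064/20735, sense −
mesh 6 [65T→65T]: running ratio 56064/20735, sense +
ω_out/ω_in = 56064/20735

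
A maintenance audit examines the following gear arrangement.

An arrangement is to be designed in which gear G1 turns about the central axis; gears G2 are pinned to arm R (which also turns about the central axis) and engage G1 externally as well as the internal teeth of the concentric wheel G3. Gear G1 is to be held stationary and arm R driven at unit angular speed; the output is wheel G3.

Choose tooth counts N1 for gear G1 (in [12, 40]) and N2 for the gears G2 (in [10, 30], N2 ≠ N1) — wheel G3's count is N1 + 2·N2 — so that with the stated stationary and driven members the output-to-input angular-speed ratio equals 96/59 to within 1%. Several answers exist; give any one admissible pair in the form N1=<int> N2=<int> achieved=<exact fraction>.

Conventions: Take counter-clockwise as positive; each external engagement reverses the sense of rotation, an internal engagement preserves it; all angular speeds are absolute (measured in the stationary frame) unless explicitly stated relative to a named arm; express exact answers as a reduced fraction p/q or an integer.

topology: planetary set — design target 96/59, arm = carrier (Willis)
Willis with ω_sun = 0: ω_ring/ω_arm = (N1+N3)/N3; set equal to 96/59  ⇒  N3/N1 = 1/(96/59 − 1) = 59/37
N3 = N1 + 2·N2  ⇒  N2/N1 = (N3/N1 − 1)/2 = (59/37 − 1)/2 = 11/37
smallest multiple with N1 ≥ 12 and N2 ≥ 10: k = 1  ⇒  N1 = 1·37 = 37, N2 = 1·11 = 11 (N1 ≤ 40, N2 ≤ 30, N2 ≠ N1 ✓), N3 = 37 + 2·11 = 59
check: (N1+N3)/N3 with N1 = 37, N3 = 59 gives 96/59; |achieved − target| = 0 ≤ 24/1475 ✓

N1=37 N2=11 achieved=96/59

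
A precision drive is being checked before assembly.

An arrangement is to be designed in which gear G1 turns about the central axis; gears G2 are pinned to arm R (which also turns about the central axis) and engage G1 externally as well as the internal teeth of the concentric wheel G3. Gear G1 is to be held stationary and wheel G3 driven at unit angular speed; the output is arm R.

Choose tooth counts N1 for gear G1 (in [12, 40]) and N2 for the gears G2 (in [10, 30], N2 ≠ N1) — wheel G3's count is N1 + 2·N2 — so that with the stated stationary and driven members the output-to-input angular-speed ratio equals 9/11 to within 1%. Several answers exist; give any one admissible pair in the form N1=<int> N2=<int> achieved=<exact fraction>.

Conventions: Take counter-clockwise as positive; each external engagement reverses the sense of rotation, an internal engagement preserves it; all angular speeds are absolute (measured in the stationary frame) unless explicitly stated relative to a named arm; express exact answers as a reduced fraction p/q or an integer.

class = planetary set [ratio 9/11 wanted; Willis about the carrier]
Willis with ω_sun = 0: ω_arm/ω_ring = N3/(N1+N3); set equal to 9/11  ⇒  N3/N1 = (9/11)/(1 − 9/11) = 9/2
N3 = N1 + 2·N2  ⇒  N2/N1 = (N3/N1 − 1)/2 = (9/2 − 1)/2 = 7/4
smallest multiple with N1 ≥ 12 and N2 ≥ 10: k = 3  ⇒  N1 = 3·4 = 12, N2 = 3·7 = 21 (N1 ≤ 40, N2 ≤ 30, N2 ≠ N1 ✓), N3 = 12 + 2·21 = 54
check: N3/(N1+N3) with N1 = 12, N3 = 54 gives 9/11; |achieved − target| = 0 ≤ 9/1100 ✓

N1=12 N2=21 achieved=9/11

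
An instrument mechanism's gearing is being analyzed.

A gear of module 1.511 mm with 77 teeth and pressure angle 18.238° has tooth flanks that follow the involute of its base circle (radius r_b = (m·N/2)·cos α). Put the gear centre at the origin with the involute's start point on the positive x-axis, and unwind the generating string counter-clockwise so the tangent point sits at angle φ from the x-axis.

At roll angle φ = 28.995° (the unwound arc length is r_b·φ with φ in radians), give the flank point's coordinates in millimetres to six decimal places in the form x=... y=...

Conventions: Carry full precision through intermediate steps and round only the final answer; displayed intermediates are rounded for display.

x=61.879354 y=2.326260

recognized (one wheel, involute flank): single-mesh tooth geometry, m = 1.511, N = 77
pitch radius r_p = m·N/2 = 1.511·77/2 = 58.173500
base radius r_b = r_p·cos α = 58.173500·cos 18.238° = 55.251136
roll angle φ = 28.995° = 0.50605822 rad
x = r_b·(cos φ + φ·sin φ) = 61.879354
y = r_b·(sin φ − φ·cos φ) = 2.326260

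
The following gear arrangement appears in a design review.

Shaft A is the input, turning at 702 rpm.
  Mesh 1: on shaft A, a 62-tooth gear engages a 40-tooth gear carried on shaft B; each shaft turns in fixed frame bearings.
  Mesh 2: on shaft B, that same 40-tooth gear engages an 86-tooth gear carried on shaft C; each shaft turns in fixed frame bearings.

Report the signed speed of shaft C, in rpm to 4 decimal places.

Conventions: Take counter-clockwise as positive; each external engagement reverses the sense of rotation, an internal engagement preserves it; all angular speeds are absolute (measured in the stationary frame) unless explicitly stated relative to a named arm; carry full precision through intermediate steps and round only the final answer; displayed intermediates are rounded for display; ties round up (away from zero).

+506.0930 rpm

class = fixed-axis compound train [2 meshes; 2 ratios multiply, 2 sense flips]
mesh 1 [62T→40T]: ω = 702.0000×62/40 = 1088.1000 rpm, sense flips to −
mesh 2 [40T→86T]: ω = 1088.1000×40/86 = 506.0930 rpm, sense flips to +
signed output speed = +506.0930 rpm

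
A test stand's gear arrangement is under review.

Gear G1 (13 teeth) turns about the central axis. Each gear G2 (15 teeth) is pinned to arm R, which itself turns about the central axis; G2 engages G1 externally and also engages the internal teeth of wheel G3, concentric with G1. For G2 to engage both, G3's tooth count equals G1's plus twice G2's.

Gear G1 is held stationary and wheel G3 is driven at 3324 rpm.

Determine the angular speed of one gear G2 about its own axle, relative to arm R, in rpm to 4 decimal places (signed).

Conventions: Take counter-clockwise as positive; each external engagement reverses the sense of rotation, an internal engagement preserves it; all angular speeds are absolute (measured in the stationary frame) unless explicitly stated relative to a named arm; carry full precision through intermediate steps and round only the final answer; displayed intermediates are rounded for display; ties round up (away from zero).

planetary set (13T centre, 15T on arm, 43T internal) — Willis relation
normalise by the input: solve with ω_ring = 1, then scale by 3324 rpm
ring teeth: 13 + 2·15 = 43
13(ω_sun−ω_arm) = −43(ω_ring−ω_arm),  ω_sun = 0, ω_ring = 1
13(0−ω_arm) = −43(1−ω_arm)  ⇒  56·ω_arm = 43  ⇒  ω_arm = 43/56
sun–planet mesh: 13·(0−43/56) = −15·(ω_p−ω_arm)  ⇒  ω_p−ω_arm = 559/840
scale: ω_p−ω_arm = 559/840 × 3324 rpm = +2212.0429 rpm

+2212.0429 rpm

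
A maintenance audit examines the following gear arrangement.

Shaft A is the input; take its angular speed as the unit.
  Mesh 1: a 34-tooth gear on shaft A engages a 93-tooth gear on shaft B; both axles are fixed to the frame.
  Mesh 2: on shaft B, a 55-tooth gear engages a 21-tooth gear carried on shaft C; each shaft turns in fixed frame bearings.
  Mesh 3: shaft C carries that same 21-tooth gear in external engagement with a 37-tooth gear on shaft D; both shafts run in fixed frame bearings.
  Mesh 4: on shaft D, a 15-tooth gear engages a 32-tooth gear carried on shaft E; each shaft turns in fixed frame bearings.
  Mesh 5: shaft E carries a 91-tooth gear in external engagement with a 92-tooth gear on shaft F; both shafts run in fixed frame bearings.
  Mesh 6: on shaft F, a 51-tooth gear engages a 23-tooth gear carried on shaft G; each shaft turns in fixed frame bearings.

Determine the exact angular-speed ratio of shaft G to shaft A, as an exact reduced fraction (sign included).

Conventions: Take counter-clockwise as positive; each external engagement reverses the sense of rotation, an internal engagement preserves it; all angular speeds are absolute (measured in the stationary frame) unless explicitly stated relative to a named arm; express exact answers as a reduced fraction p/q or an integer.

class = fixed-axis compound train [6 meshes; 6 ratios multiply, 6 sense flips]
mesh 1 [34T→93T]: running ratio 34/93, sense −
mesh 2 [55T→21T]: running ratio 1870/1953, sense +
mesh 3 [21T→37T]: running ratio 1870/3441, sense −
mesh 4 [15T→32T]: running ratio 4675/18352, sense +
mesh 5 [91T→92T]: running ratio 425425/1688384, sense −
mesh 6 [51T→23T]: running ratio 21696675/38832832, sense +
ω_out/ω_in = 21696675/38832832

21696675/38832832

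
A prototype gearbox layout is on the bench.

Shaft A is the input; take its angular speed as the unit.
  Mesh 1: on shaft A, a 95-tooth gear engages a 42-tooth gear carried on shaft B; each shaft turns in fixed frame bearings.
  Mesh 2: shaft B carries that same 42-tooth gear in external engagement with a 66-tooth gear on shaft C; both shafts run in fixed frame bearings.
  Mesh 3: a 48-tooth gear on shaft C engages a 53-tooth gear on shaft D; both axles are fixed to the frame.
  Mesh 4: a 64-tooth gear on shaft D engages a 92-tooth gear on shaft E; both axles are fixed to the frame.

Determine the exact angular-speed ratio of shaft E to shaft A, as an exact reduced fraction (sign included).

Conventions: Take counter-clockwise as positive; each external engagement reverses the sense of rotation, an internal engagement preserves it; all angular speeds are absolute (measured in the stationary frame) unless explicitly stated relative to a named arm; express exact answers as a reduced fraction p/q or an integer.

12160/13409

class = fixed-axis compound train [4 meshes; 4 ratios multiply, 4 sense flips]
mesh 1 [95T→42T]: running ratio 95/42, sense −
mesh 2 [42T→66T]: running ratio 95/66, sense +
mesh 3 [48T→53T]: running ratio 760/583, sense −
mesh 4 [64T→92T]: running ratio 12160/13409, sense +
ω_out/ω_in = 12160/13409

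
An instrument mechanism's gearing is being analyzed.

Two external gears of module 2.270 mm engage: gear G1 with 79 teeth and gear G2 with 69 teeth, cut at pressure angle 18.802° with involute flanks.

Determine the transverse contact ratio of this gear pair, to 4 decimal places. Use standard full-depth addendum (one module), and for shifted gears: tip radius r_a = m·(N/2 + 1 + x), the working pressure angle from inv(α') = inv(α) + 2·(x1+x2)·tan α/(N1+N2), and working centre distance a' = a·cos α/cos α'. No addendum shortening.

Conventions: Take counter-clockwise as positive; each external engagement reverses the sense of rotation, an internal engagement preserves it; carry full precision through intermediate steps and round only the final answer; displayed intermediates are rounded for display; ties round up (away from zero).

topology: single-mesh involute geometry — m = 2.270, 79T/69T pair
base radii: r_b1 = 84.880297, r_b2 = 74.135956
tip radii: r_a1 = 91.935000, r_a2 = 80.585000
no profile shift: α' = α, a' = a
action lengths: √(r_a1²−r_b1²) = 35.318258, √(r_a2²−r_b2²) = 31.588009
base pitch p_b = π·m·cos α = 6.750869
CR = (35.318258 + 31.588009 − 167.980000·sin 18.80200°)/6.750869 = 1.891094
contact ratio ≈ 1.8911

1.8911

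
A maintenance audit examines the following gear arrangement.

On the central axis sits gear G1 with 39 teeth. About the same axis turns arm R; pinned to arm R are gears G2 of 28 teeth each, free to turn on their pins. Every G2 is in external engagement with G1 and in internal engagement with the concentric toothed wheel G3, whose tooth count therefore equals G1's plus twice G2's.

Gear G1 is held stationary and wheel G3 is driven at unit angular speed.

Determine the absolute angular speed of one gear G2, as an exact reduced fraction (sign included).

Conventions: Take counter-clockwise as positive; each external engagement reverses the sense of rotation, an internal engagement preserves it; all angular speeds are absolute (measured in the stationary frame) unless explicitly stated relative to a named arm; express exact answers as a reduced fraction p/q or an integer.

recognized (axles ride arm R): planetary set, 39/28/95 teeth
ring teeth: 39 + 2·28 = 95
39(ω_sun−ω_arm) = −95(ω_ring−ω_arm),  ω_sun = 0, ω_ring = 1
39(0−ω_arm) = −95(1−ω_arm)  ⇒  134·ω_arm = 95  ⇒  ω_arm = 95/134
sun–planet mesh: 39·(0−95/134) = −28·(ω_p−ω_arm)  ⇒  ω_p−ω_arm = 3705/3752
ω_p = 95/134 + 3705/3752 = 95/56
exact speed ratio = 95/56

95/56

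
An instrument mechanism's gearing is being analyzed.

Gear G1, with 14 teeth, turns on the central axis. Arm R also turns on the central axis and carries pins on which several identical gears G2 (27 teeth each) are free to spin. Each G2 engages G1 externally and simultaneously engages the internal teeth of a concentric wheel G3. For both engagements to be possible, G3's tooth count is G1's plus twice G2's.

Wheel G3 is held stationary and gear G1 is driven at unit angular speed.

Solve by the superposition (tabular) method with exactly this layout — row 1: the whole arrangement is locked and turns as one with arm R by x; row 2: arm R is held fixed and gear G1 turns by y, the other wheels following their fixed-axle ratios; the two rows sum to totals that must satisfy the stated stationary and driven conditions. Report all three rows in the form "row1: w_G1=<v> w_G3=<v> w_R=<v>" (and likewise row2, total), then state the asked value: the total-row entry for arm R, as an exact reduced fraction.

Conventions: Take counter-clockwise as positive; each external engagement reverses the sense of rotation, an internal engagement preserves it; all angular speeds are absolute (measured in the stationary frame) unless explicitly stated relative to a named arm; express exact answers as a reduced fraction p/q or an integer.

row1: w_G1=7/41 w_G3=7/41 w_R=7/41
row2: w_G1=34/41 w_G3=-7/41 w_R=0
total: w_G1=1 w_G3=0 w_R=7/41
asked value: 7/41

recognized (axles ride arm R): planetary set, 14/27/68 teeth
row 1 (train locked, turned with arm): all members turn x
row 2: sun turns y, ring = −(14/68)·y, arm 0
boundary: total ω_ring = x − (14/68)·y = 0 and total ω_sun = x + y = 1  ⇒  y = 34/41, x = 7/41
row 2 ring = −(14/68)·34/41 = -7/41
totals (row 1 + row 2): sun 7/41 + 34/41 = 1, ring 7/41 + (-7/41) = 0, arm 7/41 + 0 = 7/41
asked cell (total, arm) = 7/41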